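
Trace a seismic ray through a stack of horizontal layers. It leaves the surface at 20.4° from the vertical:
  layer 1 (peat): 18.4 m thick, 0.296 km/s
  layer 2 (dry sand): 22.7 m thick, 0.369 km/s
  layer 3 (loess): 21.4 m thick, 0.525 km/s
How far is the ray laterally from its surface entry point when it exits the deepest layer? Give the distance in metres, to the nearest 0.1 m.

34.6 m

p = sin θ₁/V₁ = sin 20.4°/0.296 = 1.1776e+00 s/km is conserved through the stack.
Layer 1: θ = 20.40°; offset = 18.4·tan 20.40° = 6.843 m.
Layer 2: sin θ = p·0.369 = 0.4345 → θ = 25.76°; offset = 22.7·tan 25.76° = 10.952 m.
Layer 3: sin θ = p·0.525 = 0.6182 → θ = 38.19°; offset = 21.4·tan 38.19° = 16.833 m.
Summing the layer offsets gives 34.628 m.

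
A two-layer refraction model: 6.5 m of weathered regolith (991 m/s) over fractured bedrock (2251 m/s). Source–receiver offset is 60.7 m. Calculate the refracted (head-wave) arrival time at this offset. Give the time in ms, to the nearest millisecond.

θ_c = arcsin(V₁/V₂) = arcsin(991/2251) = 26.12°, cos θ_c = 0.8979.
Intercept time tᵢ = 2h cos θ_c / V₁ = 2·6.5·0.8979/991 = 0.01178 s.
t = x/V₂ + tᵢ = 60.7/2251 + 0.01178 = 0.03874 s.

39 ms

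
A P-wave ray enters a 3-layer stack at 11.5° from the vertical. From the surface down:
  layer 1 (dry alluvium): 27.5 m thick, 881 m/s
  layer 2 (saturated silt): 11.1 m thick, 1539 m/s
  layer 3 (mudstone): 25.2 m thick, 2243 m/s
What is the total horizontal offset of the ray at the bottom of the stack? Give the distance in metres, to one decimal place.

p = sin θ₁/V₁ = sin 11.5°/881 = 2.2630e-04 s/m is conserved through the stack.
Layer 1: θ = 11.50°; offset = 27.5·tan 11.50° = 5.595 m.
Layer 2: sin θ = p·1539 = 0.3483 → θ = 20.38°; offset = 11.1·tan 20.38° = 4.124 m.
Layer 3: sin θ = p·2243 = 0.5076 → θ = 30.50°; offset = 25.2·tan 30.50° = 14.846 m.
Σ offsets = 24.565 m.

24.6 m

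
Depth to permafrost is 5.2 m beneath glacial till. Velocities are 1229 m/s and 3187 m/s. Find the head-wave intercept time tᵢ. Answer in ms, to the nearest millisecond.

8 ms

tᵢ = 2h·√(V₂²−V₁²)/(V₁V₂).
√(V₂²−V₁²) = √(3187²−1229²) = 2940.5 m/s.
tᵢ = 2·5.2·2940.5/(1229·3187) = 0.00781 s.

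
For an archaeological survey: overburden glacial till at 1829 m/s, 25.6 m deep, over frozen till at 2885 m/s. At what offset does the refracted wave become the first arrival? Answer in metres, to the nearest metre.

108 m

x_cross = 2h·√((V₂+V₁)/(V₂−V₁)).
(V₂+V₁)/(V₂−V₁) = (2885+1829)/(2885−1829) = 4.4640; √ = 2.1128.
x_cross = 2·25.6·2.1128 = 108.18 m.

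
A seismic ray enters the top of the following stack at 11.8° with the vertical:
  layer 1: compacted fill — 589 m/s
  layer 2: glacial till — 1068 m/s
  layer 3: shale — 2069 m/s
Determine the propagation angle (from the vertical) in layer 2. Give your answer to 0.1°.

21.8°

Ray parameter p = sin 11.8° / 589 = 3.4719e-04 s/m.
sin θ_2 = p·V_2 = 3.4719e-04 × 1068 = 0.3708.
θ_2 = arcsin 0.3708 = 21.77°.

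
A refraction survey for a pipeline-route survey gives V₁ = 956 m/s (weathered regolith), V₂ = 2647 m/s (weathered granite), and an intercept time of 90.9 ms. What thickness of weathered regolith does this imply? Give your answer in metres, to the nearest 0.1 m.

46.6 m

θ_c = arcsin(956/2647) = 21.17°; cos θ_c = 0.9325.
tᵢ = 2h cos θ_c/V₁ ⇒ h = tᵢ·V₁/(2 cos θ_c) = 0.0909·956/(2·0.9325) = 46.60 m.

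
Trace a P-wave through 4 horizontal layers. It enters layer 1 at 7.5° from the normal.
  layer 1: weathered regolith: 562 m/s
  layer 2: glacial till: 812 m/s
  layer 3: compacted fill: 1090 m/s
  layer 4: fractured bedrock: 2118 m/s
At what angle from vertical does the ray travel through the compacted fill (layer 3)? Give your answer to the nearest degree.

Snell's law across each interface conserves sin θ / V, so sin θ_3 = V_3·sin θ₁/V₁.
sin θ_3 = 1090 × sin 7.5° / 562 = 0.2532.
θ_3 = arcsin 0.2532 = 14.66°.

15°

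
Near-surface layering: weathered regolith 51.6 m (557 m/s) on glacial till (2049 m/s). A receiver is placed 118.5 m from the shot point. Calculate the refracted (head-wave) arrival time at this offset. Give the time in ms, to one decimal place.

236.1 ms

θ_c = arcsin(V₁/V₂) = arcsin(557/2049) = 15.77°, cos θ_c = 0.9623.
Intercept time tᵢ = 2h cos θ_c / V₁ = 2·51.6·0.9623/557 = 0.17830 s.
t = x/V₂ + tᵢ = 118.5/2049 + 0.17830 = 0.23613 s.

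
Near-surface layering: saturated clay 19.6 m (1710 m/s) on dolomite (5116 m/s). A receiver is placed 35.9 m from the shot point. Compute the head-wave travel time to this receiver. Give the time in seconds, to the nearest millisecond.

t = x/V₂ + 2h·√(V₂²−V₁²)/(V₁V₂).
√(V₂²−V₁²) = √(5116²−1710²) = 4821.8 m/s; delay term = 2·19.6·4821.8/(1710·5116) = 0.02161 s.
t = 35.9/5116 + 0.02161 = 0.02862 s.

0.029 s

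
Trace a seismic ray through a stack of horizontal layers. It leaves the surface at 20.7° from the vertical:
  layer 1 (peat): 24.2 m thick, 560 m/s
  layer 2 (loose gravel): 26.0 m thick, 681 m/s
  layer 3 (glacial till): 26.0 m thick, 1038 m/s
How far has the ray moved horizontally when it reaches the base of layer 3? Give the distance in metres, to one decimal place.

Ray parameter p = sin 20.7° / 560 m/s = 6.3121e-04 s/m.
Layer 1: θ = 20.70°; offset = 24.2·tan 20.70° = 9.144 m.
Layer 2: sin θ = p·681 = 0.4299 → θ = 25.46°; offset = 26.0·tan 25.46° = 12.378 m.
Layer 3: sin θ = p·1038 = 0.6552 → θ = 40.93°; offset = 26.0·tan 40.93° = 22.549 m.
Total horizontal offset = 44.071 m.

44.1 m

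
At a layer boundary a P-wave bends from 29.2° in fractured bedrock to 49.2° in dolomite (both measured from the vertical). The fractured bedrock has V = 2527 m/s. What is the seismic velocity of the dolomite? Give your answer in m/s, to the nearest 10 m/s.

sin 29.2° = 0.4879; sin 49.2° = 0.7570.
V₂ = V₁·(sin θ₂/sin θ₁) = 2527·(0.7570/0.4879) = 3921.06 m/s.

3920 m/s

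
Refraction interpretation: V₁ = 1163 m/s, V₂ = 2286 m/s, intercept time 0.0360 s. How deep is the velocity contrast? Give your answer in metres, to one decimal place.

h = tᵢ·V₁·V₂ / (2·√(V₂²−V₁²)).
√(V₂²−V₁²) = √(2286² − 1163²) = 1968.1 m/s.
h = 0.036 s × 1163 × 2286 / (2 × 1968.1) = 24.32 m.

24.3 m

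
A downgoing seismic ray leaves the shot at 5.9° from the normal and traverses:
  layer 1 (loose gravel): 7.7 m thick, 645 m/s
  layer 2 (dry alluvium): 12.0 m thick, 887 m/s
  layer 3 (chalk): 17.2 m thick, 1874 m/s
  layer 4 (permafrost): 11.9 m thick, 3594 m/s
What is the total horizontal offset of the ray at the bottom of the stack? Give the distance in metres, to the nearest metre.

Apply Snell's law at each interface; in layer i the horizontal offset is hᵢ·tan θᵢ.
Layer 1: θ = 5.90°; offset = 7.7·tan 5.90° = 0.796 m.
Layer 2: sin θ = 887·sin 5.9°/645 = 0.1414, θ = 8.13°; offset = 12.0·tan 8.13° = 1.714 m.
Layer 3: sin θ = 1874·sin 5.9°/645 = 0.2987, θ = 17.38°; offset = 17.2·tan 17.38° = 5.383 m.
Layer 4: sin θ = 3594·sin 5.9°/645 = 0.5728, θ = 34.94°; offset = 11.9·tan 34.94° = 8.315 m.
Σ offsets = 16.207 m.

16 m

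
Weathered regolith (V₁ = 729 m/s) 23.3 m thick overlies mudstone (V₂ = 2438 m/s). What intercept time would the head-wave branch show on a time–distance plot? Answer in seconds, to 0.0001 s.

θ_c = arcsin(V₁/V₂) = arcsin(729/2438) = 17.40°; cos θ_c = 0.9542.
tᵢ = 2h·cos θ_c / V₁ = 2·23.3·0.9542 / 729 = 0.06100 s.

0.0610 s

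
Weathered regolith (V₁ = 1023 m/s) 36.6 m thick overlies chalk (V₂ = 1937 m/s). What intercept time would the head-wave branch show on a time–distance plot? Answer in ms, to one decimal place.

θ_c = arcsin(V₁/V₂) = arcsin(1023/1937) = 31.88°; cos θ_c = 0.8492.
tᵢ = 2h·cos θ_c / V₁ = 2·36.6·0.8492 / 1023 = 0.06076 s.

60.8 ms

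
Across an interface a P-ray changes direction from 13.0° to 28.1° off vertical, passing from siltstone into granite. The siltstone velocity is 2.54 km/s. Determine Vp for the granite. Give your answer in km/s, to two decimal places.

5.32 km/s

sin 13.0° = 0.2250; sin 28.1° = 0.4710.
V₂ = V₁·(sin θ₂/sin θ₁) = 2.54·(0.4710/0.2250) = 5.32 km/s.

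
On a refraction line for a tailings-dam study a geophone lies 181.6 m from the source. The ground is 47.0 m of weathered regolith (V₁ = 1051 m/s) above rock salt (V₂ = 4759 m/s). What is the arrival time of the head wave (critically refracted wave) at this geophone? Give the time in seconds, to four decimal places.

0.1254 s

θ_c = arcsin(V₁/V₂) = arcsin(1051/4759) = 12.76°, cos θ_c = 0.9753.
Intercept time tᵢ = 2h cos θ_c / V₁ = 2·47.0·0.9753/1051 = 0.08723 s.
t = x/V₂ + tᵢ = 181.6/4759 + 0.08723 = 0.12539 s.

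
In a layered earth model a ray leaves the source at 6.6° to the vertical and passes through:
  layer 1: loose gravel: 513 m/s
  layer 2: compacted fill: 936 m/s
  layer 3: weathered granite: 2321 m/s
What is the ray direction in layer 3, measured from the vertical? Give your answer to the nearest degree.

Ray parameter p = sin 6.6° / 513 = 2.2405e-04 s/m.
sin θ_3 = p·V_3 = 2.2405e-04 × 2321 = 0.5200.
θ_3 = arcsin 0.5200 = 31.33°.

31°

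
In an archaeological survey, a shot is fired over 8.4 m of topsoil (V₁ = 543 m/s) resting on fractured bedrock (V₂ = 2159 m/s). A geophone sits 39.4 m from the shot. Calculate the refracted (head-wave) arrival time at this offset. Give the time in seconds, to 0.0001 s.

t = x/V₂ + 2h·√(V₂²−V₁²)/(V₁V₂).
√(V₂²−V₁²) = √(2159²−543²) = 2089.6 m/s; delay term = 2·8.4·2089.6/(543·2159) = 0.02994 s.
t = 39.4/2159 + 0.02994 = 0.04819 s.

0.0482 s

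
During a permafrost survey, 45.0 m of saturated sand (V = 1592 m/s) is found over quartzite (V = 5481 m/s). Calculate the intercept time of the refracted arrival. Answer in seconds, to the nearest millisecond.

0.054 s

tᵢ = 2h·√(V₂²−V₁²)/(V₁V₂).
√(V₂²−V₁²) = √(5481²−1592²) = 5244.7 m/s.
tᵢ = 2·45.0·5244.7/(1592·5481) = 0.05410 s.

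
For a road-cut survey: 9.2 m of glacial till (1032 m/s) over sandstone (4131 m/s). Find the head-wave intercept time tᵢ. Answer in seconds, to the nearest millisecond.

θ_c = arcsin(V₁/V₂) = arcsin(1032/4131) = 14.47°; cos θ_c = 0.9683.
tᵢ = 2h·cos θ_c / V₁ = 2·9.2·0.9683 / 1032 = 0.01726 s.

0.017 s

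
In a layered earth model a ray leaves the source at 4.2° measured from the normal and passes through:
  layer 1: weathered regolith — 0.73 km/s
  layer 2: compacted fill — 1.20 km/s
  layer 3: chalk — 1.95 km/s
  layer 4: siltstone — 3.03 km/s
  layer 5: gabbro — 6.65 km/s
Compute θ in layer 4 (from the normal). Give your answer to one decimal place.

Ray parameter p = sin 4.2° / 0.73 = 1.0033e-01 s/km.
sin θ_4 = p·V_4 = 1.0033e-01 × 3.03 = 0.3040.
θ_4 = arcsin 0.3040 = 17.70°.

17.7°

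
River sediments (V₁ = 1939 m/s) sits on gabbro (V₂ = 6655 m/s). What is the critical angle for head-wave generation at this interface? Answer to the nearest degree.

Critical incidence: sin θ_c = V₁/V₂ = 1939/6655 = 0.2914.
θ_c = arcsin 0.2914 = 16.94°.

17°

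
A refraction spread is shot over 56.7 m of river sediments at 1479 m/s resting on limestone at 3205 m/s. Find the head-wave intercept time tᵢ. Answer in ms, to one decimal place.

68.0 ms

tᵢ = 2h·√(V₂²−V₁²)/(V₁V₂).
√(V₂²−V₁²) = √(3205²−1479²) = 2843.3 m/s.
tᵢ = 2·56.7·2843.3/(1479·3205) = 0.06802 s.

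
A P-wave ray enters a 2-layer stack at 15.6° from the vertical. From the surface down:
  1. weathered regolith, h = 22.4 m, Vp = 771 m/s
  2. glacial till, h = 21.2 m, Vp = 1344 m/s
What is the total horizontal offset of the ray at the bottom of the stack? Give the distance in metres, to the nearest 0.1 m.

Apply Snell's law at each interface; in layer i the horizontal offset is hᵢ·tan θᵢ.
Layer 1: θ = 15.60°; offset = 22.4·tan 15.60° = 6.254 m.
Layer 2: sin θ = 1344·sin 15.6°/771 = 0.4688, θ = 27.96°; offset = 21.2·tan 27.96° = 11.251 m.
Total horizontal offset = 17.505 m.

17.5 m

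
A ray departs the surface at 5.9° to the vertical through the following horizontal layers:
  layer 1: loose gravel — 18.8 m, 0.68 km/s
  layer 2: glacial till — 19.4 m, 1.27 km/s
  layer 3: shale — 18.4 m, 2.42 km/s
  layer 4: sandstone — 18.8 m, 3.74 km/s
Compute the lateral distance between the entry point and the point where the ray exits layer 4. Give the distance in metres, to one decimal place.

25.9 m

p = sin θ₁/V₁ = sin 5.9°/0.68 = 1.5117e-01 s/km is conserved through the stack.
Layer 1: θ = 5.90°; offset = 18.8·tan 5.90° = 1.943 m.
Layer 2: sin θ = p·1.27 = 0.1920 → θ = 11.07°; offset = 19.4·tan 11.07° = 3.795 m.
Layer 3: sin θ = p·2.42 = 0.3658 → θ = 21.46°; offset = 18.4·tan 21.46° = 7.232 m.
Layer 4: sin θ = p·3.74 = 0.5654 → θ = 34.43°; offset = 18.8·tan 34.43° = 12.886 m.
Total horizontal offset = 25.856 m.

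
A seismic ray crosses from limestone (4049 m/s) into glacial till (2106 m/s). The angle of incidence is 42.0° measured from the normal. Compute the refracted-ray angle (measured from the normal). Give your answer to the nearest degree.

Snell's law: sin θ₂ = (V₂/V₁)·sin θ₁ = (2106/4049)·sin 42.0° = 0.3480.
θ₂ = sin⁻¹(0.3480) = 20.37° (from vertical).

20°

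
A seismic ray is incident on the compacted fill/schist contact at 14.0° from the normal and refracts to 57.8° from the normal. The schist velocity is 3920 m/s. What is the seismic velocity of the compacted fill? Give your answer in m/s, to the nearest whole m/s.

1121 m/s

sin 14.0° = 0.2419; sin 57.8° = 0.8462.
V₁ = V₂·(sin θ₁/sin θ₂) = 3920·(0.2419/0.8462) = 1120.71 m/s.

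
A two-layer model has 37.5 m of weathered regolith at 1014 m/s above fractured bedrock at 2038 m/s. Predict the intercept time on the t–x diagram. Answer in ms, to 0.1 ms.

64.2 ms

tᵢ = 2h·√(V₂²−V₁²)/(V₁V₂).
√(V₂²−V₁²) = √(2038²−1014²) = 1767.8 m/s.
tᵢ = 2·37.5·1767.8/(1014·2038) = 0.06416 s.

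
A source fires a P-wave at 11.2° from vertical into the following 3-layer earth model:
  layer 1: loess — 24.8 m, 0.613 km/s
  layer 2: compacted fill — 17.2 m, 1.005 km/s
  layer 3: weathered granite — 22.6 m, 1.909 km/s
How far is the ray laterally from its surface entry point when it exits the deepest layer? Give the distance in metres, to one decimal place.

27.9 m

p = sin θ₁/V₁ = sin 11.2°/0.613 = 3.1686e-01 s/km is conserved through the stack.
Layer 1: θ = 11.20°; offset = 24.8·tan 11.20° = 4.911 m.
Layer 2: sin θ = p·1.005 = 0.3184 → θ = 18.57°; offset = 17.2·tan 18.57° = 5.778 m.
Layer 3: sin θ = p·1.909 = 0.6049 → θ = 37.22°; offset = 22.6·tan 37.22° = 17.167 m.
Total horizontal offset = 27.856 m.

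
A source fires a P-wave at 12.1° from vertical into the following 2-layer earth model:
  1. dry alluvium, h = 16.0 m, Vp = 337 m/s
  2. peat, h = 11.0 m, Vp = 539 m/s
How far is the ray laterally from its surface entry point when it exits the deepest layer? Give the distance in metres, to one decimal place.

Apply Snell's law at each interface; in layer i the horizontal offset is hᵢ·tan θᵢ.
Layer 1: θ = 12.10°; offset = 16.0·tan 12.10° = 3.430 m.
Layer 2: sin θ = 539·sin 12.1°/337 = 0.3353, θ = 19.59°; offset = 11.0·tan 19.59° = 3.914 m.
Σ offsets = 7.345 m.

7.3 m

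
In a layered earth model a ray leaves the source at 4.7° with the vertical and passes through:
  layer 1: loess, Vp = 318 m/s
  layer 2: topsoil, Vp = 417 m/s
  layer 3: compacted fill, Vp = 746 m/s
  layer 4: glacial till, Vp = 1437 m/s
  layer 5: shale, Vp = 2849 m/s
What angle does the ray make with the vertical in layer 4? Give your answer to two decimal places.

Ray parameter p = sin 4.7° / 318 = 2.5767e-04 s/m.
sin θ_4 = p·V_4 = 2.5767e-04 × 1437 = 0.3703.
θ_4 = arcsin 0.3703 = 21.73°.

21.73°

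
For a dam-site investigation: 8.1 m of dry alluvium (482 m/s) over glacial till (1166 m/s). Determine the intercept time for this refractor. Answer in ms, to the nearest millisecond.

tᵢ = 2h·√(V₂²−V₁²)/(V₁V₂).
√(V₂²−V₁²) = √(1166²−482²) = 1061.7 m/s.
tᵢ = 2·8.1·1061.7/(482·1166) = 0.03060 s.

31 ms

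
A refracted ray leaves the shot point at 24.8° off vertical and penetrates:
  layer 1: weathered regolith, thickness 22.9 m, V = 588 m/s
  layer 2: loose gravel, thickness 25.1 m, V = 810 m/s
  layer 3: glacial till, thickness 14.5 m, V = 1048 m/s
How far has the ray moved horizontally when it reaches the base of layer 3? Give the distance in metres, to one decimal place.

44.7 m

p = sin θ₁/V₁ = sin 24.8°/588 = 7.1335e-04 s/m is conserved through the stack.
Layer 1: θ = 24.80°; offset = 22.9·tan 24.80° = 10.581 m.
Layer 2: sin θ = p·810 = 0.5778 → θ = 35.30°; offset = 25.1·tan 35.30° = 17.770 m.
Layer 3: sin θ = p·1048 = 0.7476 → θ = 48.38°; offset = 14.5·tan 48.38° = 16.322 m.
Summing the layer offsets gives 44.673 m.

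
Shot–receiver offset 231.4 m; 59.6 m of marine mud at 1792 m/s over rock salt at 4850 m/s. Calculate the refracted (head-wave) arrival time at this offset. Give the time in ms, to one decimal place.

109.5 ms

θ_c = arcsin(V₁/V₂) = arcsin(1792/4850) = 21.68°, cos θ_c = 0.9292.
Intercept time tᵢ = 2h cos θ_c / V₁ = 2·59.6·0.9292/1792 = 0.06181 s.
t = x/V₂ + tᵢ = 231.4/4850 + 0.06181 = 0.10952 s.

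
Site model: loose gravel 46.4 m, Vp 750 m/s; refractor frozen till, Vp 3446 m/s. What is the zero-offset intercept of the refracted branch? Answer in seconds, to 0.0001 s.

0.1208 s

tᵢ = 2h·√(V₂²−V₁²)/(V₁V₂).
√(V₂²−V₁²) = √(3446²−750²) = 3363.4 m/s.
tᵢ = 2·46.4·3363.4/(750·3446) = 0.12077 s.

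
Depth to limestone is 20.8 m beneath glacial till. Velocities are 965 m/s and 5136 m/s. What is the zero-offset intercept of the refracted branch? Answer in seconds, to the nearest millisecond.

0.042 s

θ_c = arcsin(V₁/V₂) = arcsin(965/5136) = 10.83°; cos θ_c = 0.9822.
tᵢ = 2h·cos θ_c / V₁ = 2·20.8·0.9822 / 965 = 0.04234 s.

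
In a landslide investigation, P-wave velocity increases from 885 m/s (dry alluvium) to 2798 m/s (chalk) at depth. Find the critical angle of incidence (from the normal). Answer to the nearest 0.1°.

At critical incidence the refracted ray runs along the interface (θ₂ = 90°), so sin θ_c = V₁/V₂.
θ_c = arcsin(885/2798) = arcsin 0.3163 = 18.44°.

18.4°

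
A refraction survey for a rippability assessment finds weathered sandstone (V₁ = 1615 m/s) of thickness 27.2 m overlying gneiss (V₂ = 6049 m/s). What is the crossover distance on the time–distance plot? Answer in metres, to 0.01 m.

71.52 m

θ_c = arcsin(1615/6049) = 15.49°, so cos θ_c = 0.9637 and tᵢ = 2h cos θ_c/V₁ = 0.0325 s.
At crossover x/V₁ = x/V₂ + tᵢ ⇒ x = tᵢ/(1/V₁ − 1/V₂) = 0.03246/(6.1920e-04 − 1.6532e-04) = 71.52 m.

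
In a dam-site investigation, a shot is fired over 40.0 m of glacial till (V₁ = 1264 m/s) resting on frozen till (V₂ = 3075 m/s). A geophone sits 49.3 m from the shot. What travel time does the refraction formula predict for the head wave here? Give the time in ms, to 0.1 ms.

t = x/V₂ + 2h·√(V₂²−V₁²)/(V₁V₂).
√(V₂²−V₁²) = √(3075²−1264²) = 2803.2 m/s; delay term = 2·40.0·2803.2/(1264·3075) = 0.05770 s.
t = 49.3/3075 + 0.05770 = 0.07373 s.

73.7 ms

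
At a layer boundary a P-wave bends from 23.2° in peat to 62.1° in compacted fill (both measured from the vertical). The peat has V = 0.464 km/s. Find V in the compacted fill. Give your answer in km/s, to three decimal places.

1.041 km/s

Snell's law: sin 23.2°/V₁ = sin 62.1°/V₂.
V₂ = V₁·sin 62.1°/sin 23.2° = 0.464 × 2.2434 = 1.041 km/s.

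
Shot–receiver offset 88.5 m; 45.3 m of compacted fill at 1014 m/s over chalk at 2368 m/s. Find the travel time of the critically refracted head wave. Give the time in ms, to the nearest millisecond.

118 ms

θ_c = arcsin(V₁/V₂) = arcsin(1014/2368) = 25.35°, cos θ_c = 0.9037.
Intercept time tᵢ = 2h cos θ_c / V₁ = 2·45.3·0.9037/1014 = 0.08074 s.
t = x/V₂ + tᵢ = 88.5/2368 + 0.08074 = 0.11812 s.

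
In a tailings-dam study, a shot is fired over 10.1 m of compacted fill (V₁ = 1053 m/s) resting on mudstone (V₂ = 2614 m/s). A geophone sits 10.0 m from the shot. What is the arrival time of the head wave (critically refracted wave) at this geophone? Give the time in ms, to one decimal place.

21.4 ms

t = x/V₂ + 2h·√(V₂²−V₁²)/(V₁V₂).
√(V₂²−V₁²) = √(2614²−1053²) = 2392.5 m/s; delay term = 2·10.1·2392.5/(1053·2614) = 0.01756 s.
t = 10.0/2614 + 0.01756 = 0.02138 s.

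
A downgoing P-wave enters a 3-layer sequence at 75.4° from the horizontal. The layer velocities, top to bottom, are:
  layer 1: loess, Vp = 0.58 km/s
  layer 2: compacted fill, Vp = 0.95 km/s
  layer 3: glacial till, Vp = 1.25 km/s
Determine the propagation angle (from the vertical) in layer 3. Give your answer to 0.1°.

From the normal: θ₁ = 90° − 75.4° = 14.6°.
Snell's law across each interface conserves sin θ / V, so sin θ_3 = V_3·sin θ₁/V₁.
sin θ_3 = 1.25 × sin 14.6° / 0.58 = 0.5433.
θ_3 = 32.91° from the vertical.

32.9°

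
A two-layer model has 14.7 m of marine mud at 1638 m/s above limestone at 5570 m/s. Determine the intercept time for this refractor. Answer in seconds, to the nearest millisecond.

0.017 s

θ_c = arcsin(V₁/V₂) = arcsin(1638/5570) = 17.10°; cos θ_c = 0.9558.
tᵢ = 2h·cos θ_c / V₁ = 2·14.7·0.9558 / 1638 = 0.01716 s.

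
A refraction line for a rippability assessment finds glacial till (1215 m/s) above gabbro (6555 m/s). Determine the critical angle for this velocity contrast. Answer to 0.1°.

Critical incidence: sin θ_c = V₁/V₂ = 1215/6555 = 0.1854.
θ_c = arcsin 0.1854 = 10.68°.

10.7°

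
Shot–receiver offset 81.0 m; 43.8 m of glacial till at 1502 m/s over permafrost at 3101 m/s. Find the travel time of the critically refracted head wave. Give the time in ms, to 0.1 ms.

77.1 ms

θ_c = arcsin(V₁/V₂) = arcsin(1502/3101) = 28.97°, cos θ_c = 0.8749.
Intercept time tᵢ = 2h cos θ_c / V₁ = 2·43.8·0.8749/1502 = 0.05102 s.
t = x/V₂ + tᵢ = 81.0/3101 + 0.05102 = 0.07714 s.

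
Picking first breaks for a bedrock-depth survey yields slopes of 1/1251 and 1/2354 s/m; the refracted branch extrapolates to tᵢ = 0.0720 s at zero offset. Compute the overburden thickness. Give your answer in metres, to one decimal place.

h = tᵢ·V₁·V₂ / (2·√(V₂²−V₁²)).
√(V₂²−V₁²) = √(2354² − 1251²) = 1994.1 m/s.
h = 0.072 s × 1251 × 2354 / (2 × 1994.1) = 53.17 m.

53.2 m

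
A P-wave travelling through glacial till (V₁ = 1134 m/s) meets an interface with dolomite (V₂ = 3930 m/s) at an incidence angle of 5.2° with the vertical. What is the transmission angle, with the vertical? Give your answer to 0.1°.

sin θ₁/V₁ = sin θ₂/V₂ ⇒ sin θ₂ = 3930·sin 5.2°/1134 = 3930·0.0906/1134 = 0.3141.
θ₂ = arcsin 0.3141 = 18.31° from the normal.

18.3°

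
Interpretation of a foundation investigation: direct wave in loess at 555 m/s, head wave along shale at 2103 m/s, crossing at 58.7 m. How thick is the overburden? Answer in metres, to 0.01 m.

22.40 m

h = (x_cross/2)·√((V₂−V₁)/(V₂+V₁)).
(V₂−V₁)/(V₂+V₁) = (2103−555)/(2103+555) = 0.5824; √ = 0.7631.
h = (58.7/2)·0.7631 = 22.40 m.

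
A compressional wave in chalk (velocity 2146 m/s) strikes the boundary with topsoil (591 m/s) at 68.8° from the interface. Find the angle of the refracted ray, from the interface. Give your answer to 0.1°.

84.3°

Convert to the normal: θ₁ = 90° − 68.8° = 21.2°.
Snell's law: sin θ₂ = (V₂/V₁)·sin θ₁ = (591/2146)·sin 21.2° = 0.0996.
θ₂ = sin⁻¹(0.0996) = 5.72° (from vertical).
From the interface: 90° − 5.72° = 84.28°.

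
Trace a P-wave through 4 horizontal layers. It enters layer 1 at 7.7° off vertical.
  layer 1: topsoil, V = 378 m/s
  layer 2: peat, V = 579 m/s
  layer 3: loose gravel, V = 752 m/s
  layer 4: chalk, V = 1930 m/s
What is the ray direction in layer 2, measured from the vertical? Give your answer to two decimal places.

Snell's law across each interface conserves sin θ / V, so sin θ_2 = V_2·sin θ₁/V₁.
sin θ_2 = 579 × sin 7.7° / 378 = 0.2052.
θ_2 = 11.84° from the vertical.

11.84°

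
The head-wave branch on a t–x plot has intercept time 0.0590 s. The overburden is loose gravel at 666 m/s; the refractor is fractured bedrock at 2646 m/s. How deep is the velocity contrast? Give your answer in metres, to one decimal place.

20.3 m

h = tᵢ·V₁·V₂ / (2·√(V₂²−V₁²)).
√(V₂²−V₁²) = √(2646² − 666²) = 2560.8 m/s.
h = 0.059 s × 666 × 2646 / (2 × 2560.8) = 20.30 m.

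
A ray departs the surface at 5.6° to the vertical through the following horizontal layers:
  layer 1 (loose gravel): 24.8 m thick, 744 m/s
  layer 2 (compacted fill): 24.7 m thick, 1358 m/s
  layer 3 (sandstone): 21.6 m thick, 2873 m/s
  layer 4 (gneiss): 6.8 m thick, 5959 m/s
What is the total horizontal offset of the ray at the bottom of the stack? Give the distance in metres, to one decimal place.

Apply Snell's law at each interface; in layer i the horizontal offset is hᵢ·tan θᵢ.
Layer 1: θ = 5.60°; offset = 24.8·tan 5.60° = 2.432 m.
Layer 2: sin θ = 1358·sin 5.6°/744 = 0.1781, θ = 10.26°; offset = 24.7·tan 10.26° = 4.471 m.
Layer 3: sin θ = 2873·sin 5.6°/744 = 0.3768, θ = 22.14°; offset = 21.6·tan 22.14° = 8.787 m.
Layer 4: sin θ = 5959·sin 5.6°/744 = 0.7816, θ = 51.41°; offset = 6.8·tan 51.41° = 8.520 m.
Total horizontal offset = 24.210 m.

24.2 m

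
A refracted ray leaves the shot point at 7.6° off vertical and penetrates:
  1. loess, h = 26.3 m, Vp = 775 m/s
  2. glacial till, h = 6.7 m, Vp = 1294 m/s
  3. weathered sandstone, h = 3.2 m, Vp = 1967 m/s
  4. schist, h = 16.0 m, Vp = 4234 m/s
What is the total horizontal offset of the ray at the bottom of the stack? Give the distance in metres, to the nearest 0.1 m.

Apply Snell's law at each interface; in layer i the horizontal offset is hᵢ·tan θᵢ.
Layer 1: θ = 7.60°; offset = 26.3·tan 7.60° = 3.509 m.
Layer 2: sin θ = 1294·sin 7.6°/775 = 0.2208, θ = 12.76°; offset = 6.7·tan 12.76° = 1.517 m.
Layer 3: sin θ = 1967·sin 7.6°/775 = 0.3357, θ = 19.61°; offset = 3.2·tan 19.61° = 1.140 m.
Layer 4: sin θ = 4234·sin 7.6°/775 = 0.7225, θ = 46.27°; offset = 16.0·tan 46.27° = 16.723 m.
Summing the layer offsets gives 22.889 m.

22.9 m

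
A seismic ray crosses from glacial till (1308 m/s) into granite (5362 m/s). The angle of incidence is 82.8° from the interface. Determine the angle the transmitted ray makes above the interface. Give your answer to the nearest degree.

59°

Angle from the normal: 90° − 82.8° = 7.2°.
Snell's law: sin θ₂ = (V₂/V₁)·sin θ₁ = (5362/1308)·sin 7.2° = 0.5138.
θ₂ = sin⁻¹(0.5138) = 30.92° (from vertical).
From the interface: 90° − 30.92° = 59.08°.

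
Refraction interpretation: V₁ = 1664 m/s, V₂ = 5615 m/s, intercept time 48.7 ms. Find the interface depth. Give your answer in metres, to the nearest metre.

42 m

θ_c = arcsin(1664/5615) = 17.24°; cos θ_c = 0.9551.
tᵢ = 2h cos θ_c/V₁ ⇒ h = tᵢ·V₁/(2 cos θ_c) = 0.0487·1664/(2·0.9551) = 42.42 m.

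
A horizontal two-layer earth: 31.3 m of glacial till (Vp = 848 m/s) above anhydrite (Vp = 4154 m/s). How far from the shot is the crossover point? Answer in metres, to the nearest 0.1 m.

77.0 m

x_cross = 2h·√((V₂+V₁)/(V₂−V₁)).
(V₂+V₁)/(V₂−V₁) = (4154+848)/(4154−848) = 1.5130; √ = 1.2300.
x_cross = 2·31.3·1.2300 = 77.00 m.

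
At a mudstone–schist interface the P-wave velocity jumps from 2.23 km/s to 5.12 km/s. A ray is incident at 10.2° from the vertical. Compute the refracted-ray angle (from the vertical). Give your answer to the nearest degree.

24°

Snell's law: sin θ₂ = (V₂/V₁)·sin θ₁ = (5.12/2.23)·sin 10.2° = 0.4066.
θ₂ = sin⁻¹(0.4066) = 23.99° (from vertical).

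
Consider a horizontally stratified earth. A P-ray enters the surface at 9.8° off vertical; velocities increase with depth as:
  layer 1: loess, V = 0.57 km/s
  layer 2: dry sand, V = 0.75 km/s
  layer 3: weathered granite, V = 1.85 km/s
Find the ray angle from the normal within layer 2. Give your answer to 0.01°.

12.94°

Snell's law across each interface conserves sin θ / V, so sin θ_2 = V_2·sin θ₁/V₁.
sin θ_2 = 0.75 × sin 9.8° / 0.57 = 0.2240.
θ_2 = 12.94° from the vertical.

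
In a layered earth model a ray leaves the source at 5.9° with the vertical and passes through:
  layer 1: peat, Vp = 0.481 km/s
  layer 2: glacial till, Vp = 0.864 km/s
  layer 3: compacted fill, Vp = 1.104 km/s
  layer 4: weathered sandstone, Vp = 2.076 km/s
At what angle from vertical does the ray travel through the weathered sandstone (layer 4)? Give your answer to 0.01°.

26.34°

Ray parameter p = sin 5.9° / 0.481 = 2.1371e-01 s/km.
sin θ_4 = p·V_4 = 2.1371e-01 × 2.076 = 0.4437.
θ_4 = 26.34° from the vertical.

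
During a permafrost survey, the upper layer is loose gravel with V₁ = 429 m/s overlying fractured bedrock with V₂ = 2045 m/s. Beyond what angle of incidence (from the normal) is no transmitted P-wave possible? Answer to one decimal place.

12.1°

Critical incidence: sin θ_c = V₁/V₂ = 429/2045 = 0.2098.
θ_c = arcsin 0.2098 = 12.11°.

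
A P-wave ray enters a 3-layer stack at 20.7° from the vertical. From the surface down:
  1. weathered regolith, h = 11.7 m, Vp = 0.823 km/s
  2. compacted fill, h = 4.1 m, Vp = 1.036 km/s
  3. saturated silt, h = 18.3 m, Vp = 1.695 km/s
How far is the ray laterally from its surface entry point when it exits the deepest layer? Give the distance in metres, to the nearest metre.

p = sin θ₁/V₁ = sin 20.7°/0.823 = 4.2950e-01 s/km is conserved through the stack.
Layer 1: θ = 20.70°; offset = 11.7·tan 20.70° = 4.421 m.
Layer 2: sin θ = p·1.036 = 0.4450 → θ = 26.42°; offset = 4.1·tan 26.42° = 2.037 m.
Layer 3: sin θ = p·1.695 = 0.7280 → θ = 46.72°; offset = 18.3·tan 46.72° = 19.432 m.
Summing the layer offsets gives 25.890 m.

26 m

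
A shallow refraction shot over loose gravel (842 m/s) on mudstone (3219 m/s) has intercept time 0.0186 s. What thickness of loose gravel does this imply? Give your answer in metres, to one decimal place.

θ_c = arcsin(842/3219) = 15.16°; cos θ_c = 0.9652.
tᵢ = 2h cos θ_c/V₁ ⇒ h = tᵢ·V₁/(2 cos θ_c) = 0.0186·842/(2·0.9652) = 8.11 m.

8.1 m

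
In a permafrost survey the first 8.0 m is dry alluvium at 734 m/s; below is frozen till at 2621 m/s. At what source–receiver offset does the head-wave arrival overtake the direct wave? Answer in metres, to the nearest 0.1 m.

x_cross = 2h·√((V₂+V₁)/(V₂−V₁)).
(V₂+V₁)/(V₂−V₁) = (2621+734)/(2621−734) = 1.7780; √ = 1.3334.
x_cross = 2·8.0·1.3334 = 21.33 m.

21.3 m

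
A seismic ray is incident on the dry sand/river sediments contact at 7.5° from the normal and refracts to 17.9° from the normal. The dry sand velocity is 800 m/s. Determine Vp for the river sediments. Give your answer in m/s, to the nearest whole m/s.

Snell's law: sin 7.5°/V₁ = sin 17.9°/V₂.
V₂ = V₁·sin 17.9°/sin 7.5° = 800 × 2.3548 = 1883.80 m/s.

1884 m/s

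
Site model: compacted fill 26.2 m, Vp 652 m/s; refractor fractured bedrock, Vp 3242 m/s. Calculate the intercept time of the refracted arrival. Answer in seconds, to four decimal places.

tᵢ = 2h·√(V₂²−V₁²)/(V₁V₂).
√(V₂²−V₁²) = √(3242²−652²) = 3175.8 m/s.
tᵢ = 2·26.2·3175.8/(652·3242) = 0.07873 s.

0.0787 s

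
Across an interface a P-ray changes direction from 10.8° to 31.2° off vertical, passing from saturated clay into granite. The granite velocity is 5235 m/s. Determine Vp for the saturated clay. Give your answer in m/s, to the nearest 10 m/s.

sin 10.8° = 0.1874; sin 31.2° = 0.5180.
V₁ = V₂·(sin θ₁/sin θ₂) = 5235·(0.1874/0.5180) = 1893.61 m/s.

1890 m/s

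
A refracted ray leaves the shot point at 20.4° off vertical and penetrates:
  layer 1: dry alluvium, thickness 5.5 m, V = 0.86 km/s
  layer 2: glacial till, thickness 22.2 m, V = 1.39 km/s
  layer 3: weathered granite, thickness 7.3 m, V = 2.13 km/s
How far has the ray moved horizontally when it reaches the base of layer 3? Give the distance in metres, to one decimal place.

29.7 m

Ray parameter p = sin 20.4° / 0.86 km/s = 4.0532e-01 s/km.
Layer 1: θ = 20.40°; offset = 5.5·tan 20.40° = 2.045 m.
Layer 2: sin θ = p·1.39 = 0.5634 → θ = 34.29°; offset = 22.2·tan 34.29° = 15.138 m.
Layer 3: sin θ = p·2.13 = 0.8633 → θ = 59.69°; offset = 7.3·tan 59.69° = 12.488 m.
Total horizontal offset = 29.672 m.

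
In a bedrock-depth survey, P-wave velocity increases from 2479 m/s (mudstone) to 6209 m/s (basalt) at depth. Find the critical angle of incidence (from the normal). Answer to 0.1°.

23.5°

Critical incidence: sin θ_c = V₁/V₂ = 2479/6209 = 0.3993.
θ_c = arcsin 0.3993 = 23.53°.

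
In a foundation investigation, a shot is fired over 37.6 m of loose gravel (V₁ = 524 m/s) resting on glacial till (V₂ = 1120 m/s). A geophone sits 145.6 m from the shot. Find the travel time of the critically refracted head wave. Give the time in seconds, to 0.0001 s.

0.2568 s

t = x/V₂ + 2h·√(V₂²−V₁²)/(V₁V₂).
√(V₂²−V₁²) = √(1120²−524²) = 989.9 m/s; delay term = 2·37.6·989.9/(524·1120) = 0.12684 s.
t = 145.6/1120 + 0.12684 = 0.25684 s.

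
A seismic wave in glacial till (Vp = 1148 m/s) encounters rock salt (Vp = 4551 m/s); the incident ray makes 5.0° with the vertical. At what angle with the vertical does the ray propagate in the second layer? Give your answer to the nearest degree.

20°

Snell's law: sin θ₂ = (V₂/V₁)·sin θ₁ = (4551/1148)·sin 5.0° = 0.3455.
θ₂ = sin⁻¹(0.3455) = 20.21° (from vertical).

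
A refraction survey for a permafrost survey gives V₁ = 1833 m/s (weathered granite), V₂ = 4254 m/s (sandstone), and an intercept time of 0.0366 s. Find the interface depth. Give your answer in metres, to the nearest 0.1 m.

37.2 m

θ_c = arcsin(1833/4254) = 25.52°; cos θ_c = 0.9024.
tᵢ = 2h cos θ_c/V₁ ⇒ h = tᵢ·V₁/(2 cos θ_c) = 0.0366·1833/(2·0.9024) = 37.17 m.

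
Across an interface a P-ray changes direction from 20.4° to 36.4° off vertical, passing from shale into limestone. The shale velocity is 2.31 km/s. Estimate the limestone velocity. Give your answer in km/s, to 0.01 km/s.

3.93 km/s

sin 20.4° = 0.3486; sin 36.4° = 0.5934.
V₂ = V₁·(sin θ₂/sin θ₁) = 2.31·(0.5934/0.3486) = 3.93 km/s.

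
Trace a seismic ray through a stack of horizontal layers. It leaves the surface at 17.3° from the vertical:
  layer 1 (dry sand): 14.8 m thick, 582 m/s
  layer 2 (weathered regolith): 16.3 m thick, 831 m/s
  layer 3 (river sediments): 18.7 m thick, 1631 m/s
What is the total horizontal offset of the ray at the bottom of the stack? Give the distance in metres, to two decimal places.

40.45 m

Apply Snell's law at each interface; in layer i the horizontal offset is hᵢ·tan θᵢ.
Layer 1: θ = 17.30°; offset = 14.8·tan 17.30° = 4.6097 m.
Layer 2: sin θ = 831·sin 17.3°/582 = 0.4246, θ = 25.13°; offset = 16.3·tan 25.13° = 7.6443 m.
Layer 3: sin θ = 1631·sin 17.3°/582 = 0.8334, θ = 56.45°; offset = 18.7·tan 56.45° = 28.1948 m.
Σ offsets = 40.4488 m.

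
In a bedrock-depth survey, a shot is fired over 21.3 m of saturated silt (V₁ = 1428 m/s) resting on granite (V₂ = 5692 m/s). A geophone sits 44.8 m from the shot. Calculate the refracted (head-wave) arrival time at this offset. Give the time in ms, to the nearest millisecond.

37 ms

θ_c = arcsin(V₁/V₂) = arcsin(1428/5692) = 14.53°, cos θ_c = 0.9680.
Intercept time tᵢ = 2h cos θ_c / V₁ = 2·21.3·0.9680/1428 = 0.02888 s.
t = x/V₂ + tᵢ = 44.8/5692 + 0.02888 = 0.03675 s.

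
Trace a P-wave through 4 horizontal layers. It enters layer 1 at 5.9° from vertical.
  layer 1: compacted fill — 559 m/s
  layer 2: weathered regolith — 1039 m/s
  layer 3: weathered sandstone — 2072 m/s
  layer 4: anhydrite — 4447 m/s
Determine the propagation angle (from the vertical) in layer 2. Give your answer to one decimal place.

Ray parameter p = sin 5.9° / 559 = 1.8389e-04 s/m.
sin θ_2 = p·V_2 = 1.8389e-04 × 1039 = 0.1911.
θ_2 = 11.01° from the vertical.

11.0°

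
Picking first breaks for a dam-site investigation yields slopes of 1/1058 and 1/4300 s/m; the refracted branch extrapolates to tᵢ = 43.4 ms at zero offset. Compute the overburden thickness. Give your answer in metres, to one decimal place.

h = tᵢ·V₁·V₂ / (2·√(V₂²−V₁²)).
√(V₂²−V₁²) = √(4300² − 1058²) = 4167.8 m/s.
h = 0.0434 s × 1058 × 4300 / (2 × 4167.8) = 23.69 m.

23.7 m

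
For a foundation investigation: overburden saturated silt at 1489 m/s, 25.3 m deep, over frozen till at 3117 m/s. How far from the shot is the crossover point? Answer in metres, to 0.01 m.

85.11 m

x_cross = 2h·√((V₂+V₁)/(V₂−V₁)).
(V₂+V₁)/(V₂−V₁) = (3117+1489)/(3117−1489) = 2.8292; √ = 1.6820.
x_cross = 2·25.3·1.6820 = 85.11 m.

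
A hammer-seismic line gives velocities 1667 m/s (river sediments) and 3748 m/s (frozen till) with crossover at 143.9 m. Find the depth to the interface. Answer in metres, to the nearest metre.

h = (x_cross/2)·√((V₂−V₁)/(V₂+V₁)).
(V₂−V₁)/(V₂+V₁) = (3748−1667)/(3748+1667) = 0.3843; √ = 0.6199.
h = (143.9/2)·0.6199 = 44.60 m.

45 m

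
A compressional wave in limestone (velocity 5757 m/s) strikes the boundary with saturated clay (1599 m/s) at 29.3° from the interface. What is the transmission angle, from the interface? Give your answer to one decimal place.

Convert to the normal: θ₁ = 90° − 29.3° = 60.7°.
Snell's law: sin θ₂ = (V₂/V₁)·sin θ₁ = (1599/5757)·sin 60.7° = 0.2422.
θ₂ = sin⁻¹(0.2422) = 14.02° (from vertical).
From the interface: 90° − 14.02° = 75.98°.

76.0°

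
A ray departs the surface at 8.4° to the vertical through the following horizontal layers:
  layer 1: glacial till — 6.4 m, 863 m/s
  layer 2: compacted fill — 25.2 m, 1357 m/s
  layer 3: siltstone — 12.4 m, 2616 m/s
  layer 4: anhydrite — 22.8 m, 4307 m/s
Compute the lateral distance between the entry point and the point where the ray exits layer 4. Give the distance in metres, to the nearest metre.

37 m

Ray parameter p = sin 8.4° / 863 m/s = 1.6927e-04 s/m.
Layer 1: θ = 8.40°; offset = 6.4·tan 8.40° = 0.945 m.
Layer 2: sin θ = p·1357 = 0.2297 → θ = 13.28°; offset = 25.2·tan 13.28° = 5.948 m.
Layer 3: sin θ = p·2616 = 0.4428 → θ = 26.28°; offset = 12.4·tan 26.28° = 6.124 m.
Layer 4: sin θ = p·4307 = 0.7291 → θ = 46.81°; offset = 22.8·tan 46.81° = 24.286 m.
Σ offsets = 37.303 m.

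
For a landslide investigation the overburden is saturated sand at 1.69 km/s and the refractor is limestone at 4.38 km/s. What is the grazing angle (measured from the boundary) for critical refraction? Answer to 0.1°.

67.3°

Critical incidence: sin θ_c = V₁/V₂ = 1.69/4.38 = 0.3858.
θ_c = arcsin 0.3858 = 22.70°.
Measured from the interface: 90° − 22.70° = 67.30°.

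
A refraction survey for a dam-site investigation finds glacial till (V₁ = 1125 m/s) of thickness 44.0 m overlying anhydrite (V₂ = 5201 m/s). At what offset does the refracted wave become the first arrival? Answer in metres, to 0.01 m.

109.63 m

x_cross = 2h·√((V₂+V₁)/(V₂−V₁)).
(V₂+V₁)/(V₂−V₁) = (5201+1125)/(5201−1125) = 1.5520; √ = 1.2458.
x_cross = 2·44.0·1.2458 = 109.63 m.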